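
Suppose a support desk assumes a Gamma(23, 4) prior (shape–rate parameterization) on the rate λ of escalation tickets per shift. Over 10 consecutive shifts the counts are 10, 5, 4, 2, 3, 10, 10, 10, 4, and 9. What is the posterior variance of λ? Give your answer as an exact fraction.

45/98

Total count: 10 + 5 + 4 + 2 + 3 + 10 + 10 + 10 + 4 + 9 = 67.
Total exposure: 10 shifts.
Posterior: α' = 23 + 67 = 90, β' = 4 + 10 = 14.
Posterior variance = α'/β'² = 90/196 = 45/98.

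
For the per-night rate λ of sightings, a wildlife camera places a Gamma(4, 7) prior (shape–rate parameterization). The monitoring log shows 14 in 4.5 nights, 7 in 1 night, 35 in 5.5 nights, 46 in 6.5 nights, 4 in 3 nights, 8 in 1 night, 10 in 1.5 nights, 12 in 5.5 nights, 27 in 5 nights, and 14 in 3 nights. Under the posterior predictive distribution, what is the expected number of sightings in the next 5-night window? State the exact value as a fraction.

Total count: 14 + 7 + 35 + 46 + 4 + 8 + 10 + 12 + 27 + 14 = 177.
Total exposure: 4.5 + 1 + 5.5 + 6.5 + 3 + 1 + 1.5 + 5.5 + 5 + 3 = 36.5 nights.
Conjugate update: add total count to the shape and total exposure to the rate, giving Gamma(181, 87/2).
Predictive mean over a 5-night window = T·E[λ|data] = 5·181/(87/2) = 1810/87.

1810/87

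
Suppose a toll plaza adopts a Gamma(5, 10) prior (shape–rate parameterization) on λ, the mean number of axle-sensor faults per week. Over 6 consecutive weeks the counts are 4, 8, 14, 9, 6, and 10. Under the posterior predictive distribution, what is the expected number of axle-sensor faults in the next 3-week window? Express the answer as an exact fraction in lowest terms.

Total count: 4 + 8 + 14 + 9 + 6 + 10 = 51.
Total exposure: 6 weeks.
By Gamma–Poisson conjugacy, the posterior is Gamma(α + Σx, β + Σt) = Gamma(5 + 51, 10 + 6) = Gamma(56, 16).
Predictive mean over a 3-week window = T·E[λ|data] = 3·56/16 = 21/2.

21/2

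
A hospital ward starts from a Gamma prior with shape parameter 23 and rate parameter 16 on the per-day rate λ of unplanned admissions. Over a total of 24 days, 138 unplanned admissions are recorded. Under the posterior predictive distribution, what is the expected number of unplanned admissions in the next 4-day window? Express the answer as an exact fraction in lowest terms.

161/10

Total count 138 over total exposure 24 days.
Posterior: α' = 23 + 138 = 161, β' = 16 + 24 = 40.
Predictive mean over a 4-day window = T·E[λ|data] = 4·161/40 = 161/10.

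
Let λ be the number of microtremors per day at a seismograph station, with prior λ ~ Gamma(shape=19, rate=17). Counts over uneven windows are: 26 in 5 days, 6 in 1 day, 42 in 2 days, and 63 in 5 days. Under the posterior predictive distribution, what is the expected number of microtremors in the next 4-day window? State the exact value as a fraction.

104/5

Total count: 26 + 6 + 42 + 63 = 137.
Total exposure: 5 + 1 + 2 + 5 = 13 days.
Posterior: α' = 19 + 137 = 156, β' = 17 + 13 = 30.
Predictive mean over a 4-day window = T·E[λ|data] = 4·156/30 = 104/5.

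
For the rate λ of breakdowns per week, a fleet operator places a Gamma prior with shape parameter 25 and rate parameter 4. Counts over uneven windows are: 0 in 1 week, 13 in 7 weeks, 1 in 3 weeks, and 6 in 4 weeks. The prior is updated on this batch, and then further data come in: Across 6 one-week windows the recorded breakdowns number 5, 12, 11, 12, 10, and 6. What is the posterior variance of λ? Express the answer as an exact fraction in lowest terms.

Total count: 0 + 13 + 1 + 6 = 20.
Total exposure: 1 + 7 + 3 + 4 = 15 weeks.
After the first batch: Gamma(25 + 20, 4 + 15) = Gamma(45, 19).
Total count: 5 + 12 + 11 + 12 + 10 + 6 = 56.
Total exposure: 6 weeks.
After the second batch: Gamma(45 + 56, 19 + 6) = Gamma(101, 25).
Posterior variance = α'/β'² = 101/625.

101/625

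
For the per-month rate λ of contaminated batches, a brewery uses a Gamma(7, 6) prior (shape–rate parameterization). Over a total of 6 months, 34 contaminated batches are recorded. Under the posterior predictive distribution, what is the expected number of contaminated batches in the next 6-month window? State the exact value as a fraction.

Total count 34 over total exposure 6 months.
Posterior: α' = 7 + 34 = 41, β' = 6 + 6 = 12.
Predictive mean over a 6-month window = T·E[λ|data] = 6·41/12 = 41/2.

41/2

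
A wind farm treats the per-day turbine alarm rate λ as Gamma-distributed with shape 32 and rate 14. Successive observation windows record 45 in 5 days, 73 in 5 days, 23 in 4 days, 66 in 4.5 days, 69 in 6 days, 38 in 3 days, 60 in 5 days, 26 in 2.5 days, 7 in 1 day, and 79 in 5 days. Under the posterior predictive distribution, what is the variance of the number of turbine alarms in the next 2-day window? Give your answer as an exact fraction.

59052/3025

Total count: 45 + 73 + 23 + 66 + 69 + 38 + 60 + 26 + 7 + 79 = 486.
Total exposure: 5 + 5 + 4 + 4.5 + 6 + 3 + 5 + 2.5 + 1 + 5 = 41 days.
Posterior: α' = 32 + 486 = 518, β' = 14 + 41 = 55.
The posterior predictive for a window of length T is Negative Binomial with variance T·α'·(β'+T)/β'² = 2·518·57/3025 = 59052/3025.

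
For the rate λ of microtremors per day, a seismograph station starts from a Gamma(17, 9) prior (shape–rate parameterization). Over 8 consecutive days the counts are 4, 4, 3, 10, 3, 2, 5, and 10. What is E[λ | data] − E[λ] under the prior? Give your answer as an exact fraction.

Total count: 4 + 4 + 3 + 10 + 3 + 2 + 5 + 10 = 41.
Total exposure: 8 days.
Conjugate update: add total count to the shape and total exposure to the rate, giving Gamma(58, 17).
Posterior mean = 58/17 = 58/17; prior mean = 17/9 = 17/9. Difference = 58/17 − 17/9 = 233/153.

233/153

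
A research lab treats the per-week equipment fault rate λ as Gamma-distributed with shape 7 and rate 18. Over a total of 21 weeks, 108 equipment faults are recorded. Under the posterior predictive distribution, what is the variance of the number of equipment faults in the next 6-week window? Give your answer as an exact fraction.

Total count 108 over total exposure 21 weeks.
By Gamma–Poisson conjugacy, the posterior is Gamma(α + Σx, β + Σt) = Gamma(7 + 108, 18 + 21) = Gamma(115, 39).
The posterior predictive for a window of length T is Negative Binomial with variance T·α'·(β'+T)/β'² = 6·115·45/1521 = 3450/169.

3450/169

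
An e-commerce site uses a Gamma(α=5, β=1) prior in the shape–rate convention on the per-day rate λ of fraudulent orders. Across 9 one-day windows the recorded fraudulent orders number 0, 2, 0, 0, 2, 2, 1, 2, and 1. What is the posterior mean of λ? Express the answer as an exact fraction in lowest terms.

Total count: 0 + 2 + 0 + 0 + 2 + 2 + 1 + 2 + 1 = 10.
Total exposure: 9 days.
Conjugate update: add total count to the shape and total exposure to the rate, giving Gamma(15, 10).
Posterior mean = α'/β' = 15/10 = 3/2.

3/2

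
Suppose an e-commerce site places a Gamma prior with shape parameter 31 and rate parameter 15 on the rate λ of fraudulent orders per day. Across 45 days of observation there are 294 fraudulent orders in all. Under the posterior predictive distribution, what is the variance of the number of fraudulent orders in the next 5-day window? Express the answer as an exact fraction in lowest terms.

4225/144

Total count 294 over total exposure 45 days.
By Gamma–Poisson conjugacy, the posterior is Gamma(α + Σx, β + Σt) = Gamma(31 + 294, 15 + 45) = Gamma(325, 60).
The posterior predictive for a window of length T is Negative Binomial with variance T·α'·(β'+T)/β'² = 5·325·65/3600 = 4225/144.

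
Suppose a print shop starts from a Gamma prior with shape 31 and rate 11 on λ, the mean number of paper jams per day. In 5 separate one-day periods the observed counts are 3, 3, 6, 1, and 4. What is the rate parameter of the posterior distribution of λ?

Total count: 3 + 3 + 6 + 1 + 4 = 17.
Total exposure: 5 days.
By Gamma–Poisson conjugacy, the posterior is Gamma(α + Σx, β + Σt) = Gamma(31 + 17, 11 + 5) = Gamma(48, 16).

16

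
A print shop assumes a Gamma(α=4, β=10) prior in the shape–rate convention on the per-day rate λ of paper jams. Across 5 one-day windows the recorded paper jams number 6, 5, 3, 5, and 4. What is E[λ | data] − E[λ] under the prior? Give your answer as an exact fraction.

7/5

Total count: 6 + 5 + 3 + 5 + 4 = 23.
Total exposure: 5 days.
By Gamma–Poisson conjugacy, the posterior is Gamma(α + Σx, β + Σt) = Gamma(4 + 23, 10 + 5) = Gamma(27, 15).
Posterior mean = 27/15 = 9/5; prior mean = 4/10 = 2/5. Difference = 9/5 − 2/5 = 7/5.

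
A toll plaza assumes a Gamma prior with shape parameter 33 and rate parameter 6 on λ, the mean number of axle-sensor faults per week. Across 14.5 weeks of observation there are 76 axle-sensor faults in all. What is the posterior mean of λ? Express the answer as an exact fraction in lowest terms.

218/41

Total count 76 over total exposure 14.5 weeks.
The Gamma prior is conjugate for the Poisson rate, so λ | data ~ Gamma(33+76, 6+14.5) = Gamma(109, 41/2).
Posterior mean = α'/β' = 109/(41/2) = 218/41.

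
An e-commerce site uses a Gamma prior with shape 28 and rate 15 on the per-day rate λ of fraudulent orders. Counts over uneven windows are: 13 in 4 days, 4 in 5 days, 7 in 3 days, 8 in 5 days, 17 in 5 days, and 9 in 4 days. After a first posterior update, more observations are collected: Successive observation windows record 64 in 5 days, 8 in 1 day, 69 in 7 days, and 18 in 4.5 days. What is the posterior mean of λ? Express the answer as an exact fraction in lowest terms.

490/117

Total count: 13 + 4 + 7 + 8 + 17 + 9 = 58.
Total exposure: 4 + 5 + 3 + 5 + 5 + 4 = 26 days.
After the first batch: Gamma(28 + 58, 15 + 26) = Gamma(86, 41).
Total count: 64 + 8 + 69 + 18 = 159.
Total exposure: 5 + 1 + 7 + 4.5 = 17.5 days.
After the second batch: Gamma(86 + 159, 41 + 17.5) = Gamma(245, 117/2).
Posterior mean = α'/β' = 245/(117/2) = 490/117.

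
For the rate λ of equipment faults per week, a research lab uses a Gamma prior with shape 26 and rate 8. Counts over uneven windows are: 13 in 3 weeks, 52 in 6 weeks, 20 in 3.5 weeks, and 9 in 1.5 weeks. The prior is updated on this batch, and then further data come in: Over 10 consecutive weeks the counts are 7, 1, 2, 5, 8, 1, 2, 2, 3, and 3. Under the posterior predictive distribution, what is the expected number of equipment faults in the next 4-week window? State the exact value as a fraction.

Total count: 13 + 52 + 20 + 9 = 94.
Total exposure: 3 + 6 + 3.5 + 1.5 = 14 weeks.
After the first batch: Gamma(26 + 94, 8 + 14) = Gamma(120, 22).
Total count: 7 + 1 + 2 + 5 + 8 + 1 + 2 + 2 + 3 + 3 = 34.
Total exposure: 10 weeks.
After the second batch: Gamma(120 + 34, 22 + 10) = Gamma(154, 32).
Predictive mean over a 4-week window = T·E[λ|data] = 4·154/32 = 77/4.

77/4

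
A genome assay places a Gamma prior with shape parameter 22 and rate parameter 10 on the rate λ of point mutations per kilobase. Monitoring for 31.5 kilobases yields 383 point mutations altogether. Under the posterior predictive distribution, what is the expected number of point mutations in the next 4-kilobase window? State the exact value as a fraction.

3240/83

Total count 383 over total exposure 31.5 kilobases.
Conjugate update: add total count to the shape and total exposure to the rate, giving Gamma(405, 83/2).
Predictive mean over a 4-kilobase window = T·E[λ|data] = 4·405/(83/2) = 3240/83.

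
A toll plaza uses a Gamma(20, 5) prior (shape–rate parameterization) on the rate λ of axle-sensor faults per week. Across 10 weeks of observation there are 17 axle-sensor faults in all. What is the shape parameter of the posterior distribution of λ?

Total count 17 over total exposure 10 weeks.
Conjugate update: add total count to the shape and total exposure to the rate, giving Gamma(37, 15).

37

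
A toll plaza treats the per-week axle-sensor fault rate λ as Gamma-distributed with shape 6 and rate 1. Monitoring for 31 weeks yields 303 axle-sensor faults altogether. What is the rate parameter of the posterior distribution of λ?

Total count 303 over total exposure 31 weeks.
Posterior: α' = 6 + 303 = 309, β' = 1 + 31 = 32.

32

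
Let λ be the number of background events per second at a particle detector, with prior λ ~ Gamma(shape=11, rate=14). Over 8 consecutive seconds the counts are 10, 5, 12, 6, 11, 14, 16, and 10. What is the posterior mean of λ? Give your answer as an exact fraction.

95/22

Total count: 10 + 5 + 12 + 6 + 11 + 14 + 16 + 10 = 84.
Total exposure: 8 seconds.
The Gamma prior is conjugate for the Poisson rate, so λ | data ~ Gamma(11+84, 14+8) = Gamma(95, 22).
Posterior mean = α'/β' = 95/22.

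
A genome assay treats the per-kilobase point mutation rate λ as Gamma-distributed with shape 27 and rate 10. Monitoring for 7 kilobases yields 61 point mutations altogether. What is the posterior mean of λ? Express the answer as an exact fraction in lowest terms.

88/17

Total count 61 over total exposure 7 kilobases.
The Gamma prior is conjugate for the Poisson rate, so λ | data ~ Gamma(27+61, 10+7) = Gamma(88, 17).
Posterior mean = α'/β' = 88/17.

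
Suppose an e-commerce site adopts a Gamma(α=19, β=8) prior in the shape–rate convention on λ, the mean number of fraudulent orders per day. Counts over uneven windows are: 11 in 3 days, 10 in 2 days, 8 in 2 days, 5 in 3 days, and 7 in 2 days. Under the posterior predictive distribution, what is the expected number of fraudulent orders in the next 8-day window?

Total count: 11 + 10 + 8 + 5 + 7 = 41.
Total exposure: 3 + 2 + 2 + 3 + 2 = 12 days.
Posterior: α' = 19 + 41 = 60, β' = 8 + 12 = 20.
Predictive mean over an 8-day window = T·E[λ|data] = 8·60/20 = 24.

24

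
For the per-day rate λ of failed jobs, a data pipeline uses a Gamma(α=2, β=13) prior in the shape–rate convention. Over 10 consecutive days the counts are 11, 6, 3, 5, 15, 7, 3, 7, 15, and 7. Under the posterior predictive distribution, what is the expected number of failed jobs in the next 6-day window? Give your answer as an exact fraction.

Total count: 11 + 6 + 3 + 5 + 15 + 7 + 3 + 7 + 15 + 7 = 79.
Total exposure: 10 days.
By Gamma–Poisson conjugacy, the posterior is Gamma(α + Σx, β + Σt) = Gamma(2 + 79, 13 + 10) = Gamma(81, 23).
Predictive mean over a 6-day window = T·E[λ|data] = 6·81/23 = 486/23.

486/23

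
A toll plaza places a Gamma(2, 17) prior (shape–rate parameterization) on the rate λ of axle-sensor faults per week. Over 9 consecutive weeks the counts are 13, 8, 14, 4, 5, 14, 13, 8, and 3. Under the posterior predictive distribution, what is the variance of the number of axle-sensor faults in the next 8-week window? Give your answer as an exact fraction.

Total count: 13 + 8 + 14 + 4 + 5 + 14 + 13 + 8 + 3 = 82.
Total exposure: 9 weeks.
Gamma(α, β) with Poisson data over total exposure Σt gives posterior Gamma(α+Σx, β+Σt) = Gamma(84, 26).
The posterior predictive for a window of length T is Negative Binomial with variance T·α'·(β'+T)/β'² = 8·84·34/676 = 5712/169.

5712/169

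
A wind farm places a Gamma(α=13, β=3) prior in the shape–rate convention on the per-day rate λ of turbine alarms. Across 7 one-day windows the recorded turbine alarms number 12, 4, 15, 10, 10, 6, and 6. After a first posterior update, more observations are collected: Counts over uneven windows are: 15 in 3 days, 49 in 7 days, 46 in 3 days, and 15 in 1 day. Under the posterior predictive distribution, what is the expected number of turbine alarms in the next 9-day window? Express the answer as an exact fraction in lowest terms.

Total count: 12 + 4 + 15 + 10 + 10 + 6 + 6 = 63.
Total exposure: 7 days.
After the first batch: Gamma(13 + 63, 3 + 7) = Gamma(76, 10).
Total count: 15 + 49 + 46 + 15 = 125.
Total exposure: 3 + 7 + 3 + 1 = 14 days.
After the second batch: Gamma(76 + 125, 10 + 14) = Gamma(201, 24).
Predictive mean over a 9-day window = T·E[λ|data] = 9·201/24 = 603/8.

603/8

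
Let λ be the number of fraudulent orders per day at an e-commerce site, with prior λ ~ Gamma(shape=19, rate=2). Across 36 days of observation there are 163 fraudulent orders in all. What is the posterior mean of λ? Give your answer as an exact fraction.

91/19

Total count 163 over total exposure 36 days.
By Gamma–Poisson conjugacy, the posterior is Gamma(α + Σx, β + Σt) = Gamma(19 + 163, 2 + 36) = Gamma(182, 38).
Posterior mean = α'/β' = 182/38 = 91/19.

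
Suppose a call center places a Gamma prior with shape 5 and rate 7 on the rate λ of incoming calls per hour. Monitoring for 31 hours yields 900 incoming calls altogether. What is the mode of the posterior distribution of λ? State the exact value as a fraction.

452/19

Total count 900 over total exposure 31 hours.
The Gamma prior is conjugate for the Poisson rate, so λ | data ~ Gamma(5+900, 7+31) = Gamma(905, 38).
Posterior mode = (α'−1)/β' = 904/38 = 452/19.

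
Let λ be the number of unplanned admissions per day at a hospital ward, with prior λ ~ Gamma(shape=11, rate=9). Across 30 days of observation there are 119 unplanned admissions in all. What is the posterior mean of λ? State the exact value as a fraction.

10/3

Total count 119 over total exposure 30 days.
Conjugate update: add total count to the shape and total exposure to the rate, giving Gamma(130, 39).
Posterior mean = α'/β' = 130/39 = 10/3.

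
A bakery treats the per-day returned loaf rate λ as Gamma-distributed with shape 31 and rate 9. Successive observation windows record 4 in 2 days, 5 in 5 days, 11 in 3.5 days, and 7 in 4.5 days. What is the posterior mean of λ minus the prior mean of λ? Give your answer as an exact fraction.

Total count: 4 + 5 + 11 + 7 = 27.
Total exposure: 2 + 5 + 3.5 + 4.5 = 15 days.
Conjugate update: add total count to the shape and total exposure to the rate, giving Gamma(58, 24).
Posterior mean = 58/24 = 29/12; prior mean = 31/9 = 31/9. Difference = 29/12 − 31/9 = -37/36.

-37/36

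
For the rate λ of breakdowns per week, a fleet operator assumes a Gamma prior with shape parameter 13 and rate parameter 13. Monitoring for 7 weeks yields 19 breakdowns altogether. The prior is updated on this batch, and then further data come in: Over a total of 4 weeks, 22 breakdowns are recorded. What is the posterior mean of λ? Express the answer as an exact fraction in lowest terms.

9/4

Total count 19 over total exposure 7 weeks.
After the first batch: Gamma(13 + 19, 13 + 7) = Gamma(32, 20).
Total count 22 over total exposure 4 weeks.
After the second batch: Gamma(32 + 22, 20 + 4) = Gamma(54, 24).
Posterior mean = α'/β' = 54/24 = 9/4.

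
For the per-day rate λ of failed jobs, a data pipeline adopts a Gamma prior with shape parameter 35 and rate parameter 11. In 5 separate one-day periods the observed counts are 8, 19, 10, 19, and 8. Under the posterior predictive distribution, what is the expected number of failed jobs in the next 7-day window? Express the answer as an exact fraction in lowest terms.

Total count: 8 + 19 + 10 + 19 + 8 = 64.
Total exposure: 5 days.
Gamma(α, β) with Poisson data over total exposure Σt gives posterior Gamma(α+Σx, β+Σt) = Gamma(99, 16).
Predictive mean over a 7-day window = T·E[λ|data] = 7·99/16 = 693/16.

693/16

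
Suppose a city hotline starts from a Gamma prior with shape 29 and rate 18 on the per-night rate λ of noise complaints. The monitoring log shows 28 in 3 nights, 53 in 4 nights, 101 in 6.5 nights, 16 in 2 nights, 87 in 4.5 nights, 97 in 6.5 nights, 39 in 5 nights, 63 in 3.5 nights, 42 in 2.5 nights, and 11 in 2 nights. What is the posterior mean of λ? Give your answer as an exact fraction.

1132/115

Total count: 28 + 53 + 101 + 16 + 87 + 97 + 39 + 63 + 42 + 11 = 537.
Total exposure: 3 + 4 + 6.5 + 2 + 4.5 + 6.5 + 5 + 3.5 + 2.5 + 2 = 39.5 nights.
The Gamma prior is conjugate for the Poisson rate, so λ | data ~ Gamma(29+537, 18+39.5) = Gamma(566, 115/2).
Posterior mean = α'/β' = 566/(115/2) = 1132/115.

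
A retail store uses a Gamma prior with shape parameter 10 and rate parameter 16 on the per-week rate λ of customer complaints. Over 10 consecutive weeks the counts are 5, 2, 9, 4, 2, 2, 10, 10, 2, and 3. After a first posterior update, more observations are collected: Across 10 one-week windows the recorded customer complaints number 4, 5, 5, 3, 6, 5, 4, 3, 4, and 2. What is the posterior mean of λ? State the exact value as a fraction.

25/9

Total count: 5 + 2 + 9 + 4 + 2 + 2 + 10 + 10 + 2 + 3 = 49.
Total exposure: 10 weeks.
After the first batch: Gamma(10 + 49, 16 + 10) = Gamma(59, 26).
Total count: 4 + 5 + 5 + 3 + 6 + 5 + 4 + 3 + 4 + 2 = 41.
Total exposure: 10 weeks.
After the second batch: Gamma(59 + 41, 26 + 10) = Gamma(100, 36).
Posterior mean = α'/β' = 100/36 = 25/9.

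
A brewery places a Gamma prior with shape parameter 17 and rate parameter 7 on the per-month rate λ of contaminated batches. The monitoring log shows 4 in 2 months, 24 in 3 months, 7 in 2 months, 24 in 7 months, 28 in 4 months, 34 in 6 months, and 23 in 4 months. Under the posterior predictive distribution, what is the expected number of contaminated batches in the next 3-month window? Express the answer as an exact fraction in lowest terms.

Total count: 4 + 24 + 7 + 24 + 28 + 34 + 23 = 144.
Total exposure: 2 + 3 + 2 + 7 + 4 + 6 + 4 = 28 months.
Conjugate update: add total count to the shape and total exposure to the rate, giving Gamma(161, 35).
Predictive mean over a 3-month window = T·E[λ|data] = 3·161/35 = 69/5.

69/5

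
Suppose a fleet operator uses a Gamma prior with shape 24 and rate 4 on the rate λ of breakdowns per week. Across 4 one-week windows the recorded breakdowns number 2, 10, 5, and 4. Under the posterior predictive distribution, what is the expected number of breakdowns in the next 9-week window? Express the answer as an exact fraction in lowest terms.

Total count: 2 + 10 + 5 + 4 = 21.
Total exposure: 4 weeks.
Posterior: α' = 24 + 21 = 45, β' = 4 + 4 = 8.
Predictive mean over a 9-week window = T·E[λ|data] = 9·45/8 = 405/8.

405/8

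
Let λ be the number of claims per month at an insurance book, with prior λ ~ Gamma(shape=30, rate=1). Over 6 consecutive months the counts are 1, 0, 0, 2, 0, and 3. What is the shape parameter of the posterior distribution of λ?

Total count: 1 + 0 + 0 + 2 + 0 + 3 = 6.
Total exposure: 6 months.
The Gamma prior is conjugate for the Poisson rate, so λ | data ~ Gamma(30+6, 1+6) = Gamma(36, 7).

36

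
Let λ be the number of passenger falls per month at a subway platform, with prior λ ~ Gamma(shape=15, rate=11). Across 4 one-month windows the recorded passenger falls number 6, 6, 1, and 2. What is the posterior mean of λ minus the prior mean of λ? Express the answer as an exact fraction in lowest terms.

Total count: 6 + 6 + 1 + 2 = 15.
Total exposure: 4 months.
Conjugate update: add total count to the shape and total exposure to the rate, giving Gamma(30, 15).
Posterior mean = 30/15 = 2; prior mean = 15/11 = 15/11. Difference = 2 − 15/11 = 7/11.

7/11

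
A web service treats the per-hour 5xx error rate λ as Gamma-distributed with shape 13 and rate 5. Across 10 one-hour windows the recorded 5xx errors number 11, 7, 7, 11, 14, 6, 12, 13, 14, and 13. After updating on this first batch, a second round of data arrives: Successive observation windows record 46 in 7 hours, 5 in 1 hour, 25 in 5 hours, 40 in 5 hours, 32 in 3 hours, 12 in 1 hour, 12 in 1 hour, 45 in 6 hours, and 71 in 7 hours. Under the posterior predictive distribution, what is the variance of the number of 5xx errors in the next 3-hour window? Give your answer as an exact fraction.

7362/289

Total count: 11 + 7 + 7 + 11 + 14 + 6 + 12 + 13 + 14 + 13 = 108.
Total exposure: 10 hours.
After the first batch: Gamma(13 + 108, 5 + 10) = Gamma(121, 15).
Total count: 46 + 5 + 25 + 40 + 32 + 12 + 12 + 45 + 71 = 288.
Total exposure: 7 + 1 + 5 + 5 + 3 + 1 + 1 + 6 + 7 = 36 hours.
After the second batch: Gamma(121 + 288, 15 + 36) = Gamma(409, 51).
The posterior predictive for a window of length T is Negative Binomial with variance T·α'·(β'+T)/β'² = 3·409·54/2601 = 7362/289.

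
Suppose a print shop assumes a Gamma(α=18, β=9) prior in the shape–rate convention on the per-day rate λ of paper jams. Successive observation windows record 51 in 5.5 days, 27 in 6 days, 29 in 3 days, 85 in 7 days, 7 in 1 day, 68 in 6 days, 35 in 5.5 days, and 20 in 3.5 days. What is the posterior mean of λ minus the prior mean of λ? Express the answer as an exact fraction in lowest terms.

494/93

Total count: 51 + 27 + 29 + 85 + 7 + 68 + 35 + 20 = 322.
Total exposure: 5.5 + 6 + 3 + 7 + 1 + 6 + 5.5 + 3.5 = 37.5 days.
By Gamma–Poisson conjugacy, the posterior is Gamma(α + Σx, β + Σt) = Gamma(18 + 322, 9 + 37.5) = Gamma(340, 93/2).
Posterior mean = 340/(93/2) = 680/93; prior mean = 18/9 = 2. Difference = 680/93 − 2 = 494/93.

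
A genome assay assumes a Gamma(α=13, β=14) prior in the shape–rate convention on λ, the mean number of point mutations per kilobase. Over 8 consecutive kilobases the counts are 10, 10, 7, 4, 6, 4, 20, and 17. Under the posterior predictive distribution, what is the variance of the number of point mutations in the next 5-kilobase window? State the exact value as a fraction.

12285/484

Total count: 10 + 10 + 7 + 4 + 6 + 4 + 20 + 17 = 78.
Total exposure: 8 kilobases.
The Gamma prior is conjugate for the Poisson rate, so λ | data ~ Gamma(13+78, 14+8) = Gamma(91, 22).
The posterior predictive for a window of length T is Negative Binomial with variance T·α'·(β'+T)/β'² = 5·91·27/484 = 12285/484.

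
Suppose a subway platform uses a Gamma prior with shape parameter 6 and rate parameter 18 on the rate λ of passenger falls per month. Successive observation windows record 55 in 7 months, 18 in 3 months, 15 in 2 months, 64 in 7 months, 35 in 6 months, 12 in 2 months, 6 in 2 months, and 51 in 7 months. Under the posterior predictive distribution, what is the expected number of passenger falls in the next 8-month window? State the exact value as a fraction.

Total count: 55 + 18 + 15 + 64 + 35 + 12 + 6 + 51 = 256.
Total exposure: 7 + 3 + 2 + 7 + 6 + 2 + 2 + 7 = 36 months.
By Gamma–Poisson conjugacy, the posterior is Gamma(α + Σx, β + Σt) = Gamma(6 + 256, 18 + 36) = Gamma(262, 54).
Predictive mean over an 8-month window = T·E[λ|data] = 8·262/54 = 1048/27.

1048/27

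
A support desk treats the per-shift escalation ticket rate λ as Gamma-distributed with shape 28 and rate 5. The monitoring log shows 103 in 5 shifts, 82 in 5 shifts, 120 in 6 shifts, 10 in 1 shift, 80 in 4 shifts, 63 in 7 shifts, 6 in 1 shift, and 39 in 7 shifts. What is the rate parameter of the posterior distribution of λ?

Total count: 103 + 82 + 120 + 10 + 80 + 63 + 6 + 39 = 503.
Total exposure: 5 + 5 + 6 + 1 + 4 + 7 + 1 + 7 = 36 shifts.
Gamma(α, β) with Poisson data over total exposure Σt gives posterior Gamma(α+Σx, β+Σt) = Gamma(531, 41).

41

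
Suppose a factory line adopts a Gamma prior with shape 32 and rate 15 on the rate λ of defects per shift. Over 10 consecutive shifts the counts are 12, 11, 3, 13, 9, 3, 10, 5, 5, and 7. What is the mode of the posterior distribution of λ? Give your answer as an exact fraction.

Total count: 12 + 11 + 3 + 13 + 9 + 3 + 10 + 5 + 5 + 7 = 78.
Total exposure: 10 shifts.
Conjugate update: add total count to the shape and total exposure to the rate, giving Gamma(110, 25).
Posterior mode = (α'−1)/β' = 109/25.

109/25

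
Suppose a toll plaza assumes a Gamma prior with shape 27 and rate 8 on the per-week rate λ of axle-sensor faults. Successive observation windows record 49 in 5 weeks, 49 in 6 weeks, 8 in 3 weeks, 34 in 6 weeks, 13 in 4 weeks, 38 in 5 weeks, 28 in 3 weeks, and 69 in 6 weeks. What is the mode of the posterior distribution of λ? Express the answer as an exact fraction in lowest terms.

157/23

Total count: 49 + 49 + 8 + 34 + 13 + 38 + 28 + 69 = 288.
Total exposure: 5 + 6 + 3 + 6 + 4 + 5 + 3 + 6 = 38 weeks.
The Gamma prior is conjugate for the Poisson rate, so λ | data ~ Gamma(27+288, 8+38) = Gamma(315, 46).
Posterior mode = (α'−1)/β' = 314/46 = 157/23.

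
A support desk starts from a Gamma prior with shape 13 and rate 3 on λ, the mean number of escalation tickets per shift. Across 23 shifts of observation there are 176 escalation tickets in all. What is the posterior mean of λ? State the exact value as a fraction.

Total count 176 over total exposure 23 shifts.
Conjugate update: add total count to the shape and total exposure to the rate, giving Gamma(189, 26).
Posterior mean = α'/β' = 189/26.

189/26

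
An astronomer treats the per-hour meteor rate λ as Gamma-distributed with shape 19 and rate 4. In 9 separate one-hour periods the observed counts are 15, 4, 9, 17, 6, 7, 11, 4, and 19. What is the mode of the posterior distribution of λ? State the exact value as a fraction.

110/13

Total count: 15 + 4 + 9 + 17 + 6 + 7 + 11 + 4 + 19 = 92.
Total exposure: 9 hours.
Conjugate update: add total count to the shape and total exposure to the rate, giving Gamma(111, 13).
Posterior mode = (α'−1)/β' = 110/13.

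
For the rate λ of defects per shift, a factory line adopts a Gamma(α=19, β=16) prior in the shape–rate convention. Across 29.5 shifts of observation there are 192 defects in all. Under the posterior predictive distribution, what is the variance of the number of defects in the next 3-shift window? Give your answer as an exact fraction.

122802/8281

Total count 192 over total exposure 29.5 shifts.
By Gamma–Poisson conjugacy, the posterior is Gamma(α + Σx, β + Σt) = Gamma(19 + 192, 16 + 29.5) = Gamma(211, 91/2).
The posterior predictive for a window of length T is Negative Binomial with variance T·α'·(β'+T)/β'² = 3·211·(97/2)/(8281/4) = 122802/8281.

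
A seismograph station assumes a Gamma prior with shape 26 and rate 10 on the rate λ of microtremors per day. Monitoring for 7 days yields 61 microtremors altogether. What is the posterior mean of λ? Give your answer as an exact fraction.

87/17

Total count 61 over total exposure 7 days.
By Gamma–Poisson conjugacy, the posterior is Gamma(α + Σx, β + Σt) = Gamma(26 + 61, 10 + 7) = Gamma(87, 17).
Posterior mean = α'/β' = 87/17.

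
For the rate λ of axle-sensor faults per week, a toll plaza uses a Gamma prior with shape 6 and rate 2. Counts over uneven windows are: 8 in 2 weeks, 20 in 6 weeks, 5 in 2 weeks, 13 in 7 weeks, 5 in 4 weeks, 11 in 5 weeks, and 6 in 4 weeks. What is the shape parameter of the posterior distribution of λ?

Total count: 8 + 20 + 5 + 13 + 5 + 11 + 6 = 68.
Total exposure: 2 + 6 + 2 + 7 + 4 + 5 + 4 = 30 weeks.
Posterior: α' = 6 + 68 = 74, β' = 2 + 30 = 32.

74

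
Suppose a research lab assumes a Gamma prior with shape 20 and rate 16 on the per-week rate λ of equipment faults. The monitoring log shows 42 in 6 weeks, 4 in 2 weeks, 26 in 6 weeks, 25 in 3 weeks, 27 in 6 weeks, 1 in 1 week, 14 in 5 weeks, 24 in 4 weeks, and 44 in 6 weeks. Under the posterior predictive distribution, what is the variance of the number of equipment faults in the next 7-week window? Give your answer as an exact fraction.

98518/3025

Total count: 42 + 4 + 26 + 25 + 27 + 1 + 14 + 24 + 44 = 207.
Total exposure: 6 + 2 + 6 + 3 + 6 + 1 + 5 + 4 + 6 = 39 weeks.
Conjugate update: add total count to the shape and total exposure to the rate, giving Gamma(227, 55).
The posterior predictive for a window of length T is Negative Binomial with variance T·α'·(β'+T)/β'² = 7·227·62/3025 = 98518/3025.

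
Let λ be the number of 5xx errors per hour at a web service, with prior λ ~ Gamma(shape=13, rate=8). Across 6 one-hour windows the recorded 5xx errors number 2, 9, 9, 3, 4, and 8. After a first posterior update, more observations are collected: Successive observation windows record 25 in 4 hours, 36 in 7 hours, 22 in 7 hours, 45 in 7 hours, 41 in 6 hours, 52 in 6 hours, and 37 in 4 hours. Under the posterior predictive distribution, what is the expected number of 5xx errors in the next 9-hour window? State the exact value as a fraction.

2754/55

Total count: 2 + 9 + 9 + 3 + 4 + 8 = 35.
Total exposure: 6 hours.
After the first batch: Gamma(13 + 35, 8 + 6) = Gamma(48, 14).
Total count: 25 + 36 + 22 + 45 + 41 + 52 + 37 = 258.
Total exposure: 4 + 7 + 7 + 7 + 6 + 6 + 4 = 41 hours.
After the second batch: Gamma(48 + 258, 14 + 41) = Gamma(306, 55).
Predictive mean over a 9-hour window = T·E[λ|data] = 9·306/55 = 2754/55.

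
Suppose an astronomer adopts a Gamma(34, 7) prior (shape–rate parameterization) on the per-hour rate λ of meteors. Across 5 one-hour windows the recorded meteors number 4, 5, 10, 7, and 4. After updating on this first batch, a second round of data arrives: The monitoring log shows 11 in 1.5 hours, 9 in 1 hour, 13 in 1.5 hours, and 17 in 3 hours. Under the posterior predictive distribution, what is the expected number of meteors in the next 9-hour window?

54

Total count: 4 + 5 + 10 + 7 + 4 = 30.
Total exposure: 5 hours.
After the first batch: Gamma(34 + 30, 7 + 5) = Gamma(64, 12).
Total count: 11 + 9 + 13 + 17 = 50.
Total exposure: 1.5 + 1 + 1.5 + 3 = 7 hours.
After the second batch: Gamma(64 + 50, 12 + 7) = Gamma(114, 19).
Predictive mean over a 9-hour window = T·E[λ|data] = 9·114/19 = 54.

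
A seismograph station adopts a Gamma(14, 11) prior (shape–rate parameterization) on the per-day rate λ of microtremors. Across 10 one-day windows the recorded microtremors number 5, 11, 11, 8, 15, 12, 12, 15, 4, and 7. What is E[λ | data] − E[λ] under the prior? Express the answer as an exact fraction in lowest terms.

Total count: 5 + 11 + 11 + 8 + 15 + 12 + 12 + 15 + 4 + 7 = 100.
Total exposure: 10 days.
Posterior: α' = 14 + 100 = 114, β' = 11 + 10 = 21.
Posterior mean = 114/21 = 38/7; prior mean = 14/11 = 14/11. Difference = 38/7 − 14/11 = 320/77.

320/77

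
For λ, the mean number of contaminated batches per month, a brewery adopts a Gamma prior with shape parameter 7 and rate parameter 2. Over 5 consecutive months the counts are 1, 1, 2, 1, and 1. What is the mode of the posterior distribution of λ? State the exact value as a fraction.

12/7

Total count: 1 + 1 + 2 + 1 + 1 = 6.
Total exposure: 5 months.
Gamma(α, β) with Poisson data over total exposure Σt gives posterior Gamma(α+Σx, β+Σt) = Gamma(13, 7).
Posterior mode = (α'−1)/β' = 12/7.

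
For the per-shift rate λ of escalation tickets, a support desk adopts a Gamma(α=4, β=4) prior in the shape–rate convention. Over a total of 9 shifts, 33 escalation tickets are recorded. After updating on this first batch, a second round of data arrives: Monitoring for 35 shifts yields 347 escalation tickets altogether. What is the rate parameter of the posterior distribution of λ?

48

Total count 33 over total exposure 9 shifts.
After the first batch: Gamma(4 + 33, 4 + 9) = Gamma(37, 13).
Total count 347 over total exposure 35 shifts.
After the second batch: Gamma(37 + 347, 13 + 35) = Gamma(384, 48).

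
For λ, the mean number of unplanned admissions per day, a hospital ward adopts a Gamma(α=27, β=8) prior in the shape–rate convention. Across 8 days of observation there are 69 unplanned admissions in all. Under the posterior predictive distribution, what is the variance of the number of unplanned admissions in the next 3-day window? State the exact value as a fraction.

Total count 69 over total exposure 8 days.
Conjugate update: add total count to the shape and total exposure to the rate, giving Gamma(96, 16).
The posterior predictive for a window of length T is Negative Binomial with variance T·α'·(β'+T)/β'² = 3·96·19/256 = 171/8.

171/8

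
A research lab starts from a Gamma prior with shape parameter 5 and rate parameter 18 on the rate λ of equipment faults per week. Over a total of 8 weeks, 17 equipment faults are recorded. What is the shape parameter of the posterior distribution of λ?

Total count 17 over total exposure 8 weeks.
Posterior: α' = 5 + 17 = 22, β' = 18 + 8 = 26.

22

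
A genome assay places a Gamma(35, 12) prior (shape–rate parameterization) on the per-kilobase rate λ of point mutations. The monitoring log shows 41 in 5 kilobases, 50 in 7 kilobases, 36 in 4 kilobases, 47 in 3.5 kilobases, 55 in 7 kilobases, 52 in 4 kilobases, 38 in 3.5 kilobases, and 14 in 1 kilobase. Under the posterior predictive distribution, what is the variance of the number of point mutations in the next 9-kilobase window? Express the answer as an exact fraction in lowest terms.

185472/2209

Total count: 41 + 50 + 36 + 47 + 55 + 52 + 38 + 14 = 333.
Total exposure: 5 + 7 + 4 + 3.5 + 7 + 4 + 3.5 + 1 = 35 kilobases.
By Gamma–Poisson conjugacy, the posterior is Gamma(α + Σx, β + Σt) = Gamma(35 + 333, 12 + 35) = Gamma(368, 47).
The posterior predictive for a window of length T is Negative Binomial with variance T·α'·(β'+T)/β'² = 9·368·56/2209 = 185472/2209.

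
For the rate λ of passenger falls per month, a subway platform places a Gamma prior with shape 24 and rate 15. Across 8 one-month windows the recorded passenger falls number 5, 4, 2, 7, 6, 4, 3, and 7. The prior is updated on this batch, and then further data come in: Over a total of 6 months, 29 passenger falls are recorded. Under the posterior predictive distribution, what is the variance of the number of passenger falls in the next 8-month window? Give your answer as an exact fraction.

Total count: 5 + 4 + 2 + 7 + 6 + 4 + 3 + 7 = 38.
Total exposure: 8 months.
After the first batch: Gamma(24 + 38, 15 + 8) = Gamma(62, 23).
Total count 29 over total exposure 6 months.
After the second batch: Gamma(62 + 29, 23 + 6) = Gamma(91, 29).
The posterior predictive for a window of length T is Negative Binomial with variance T·α'·(β'+T)/β'² = 8·91·37/841 = 26936/841.

26936/841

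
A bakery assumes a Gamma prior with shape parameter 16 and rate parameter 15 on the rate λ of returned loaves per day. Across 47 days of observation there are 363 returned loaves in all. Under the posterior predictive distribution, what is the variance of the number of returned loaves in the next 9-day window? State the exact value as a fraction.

242181/3844

Total count 363 over total exposure 47 days.
Gamma(α, β) with Poisson data over total exposure Σt gives posterior Gamma(α+Σx, β+Σt) = Gamma(379, 62).
The posterior predictive for a window of length T is Negative Binomial with variance T·α'·(β'+T)/β'² = 9·379·71/3844 = 242181/3844.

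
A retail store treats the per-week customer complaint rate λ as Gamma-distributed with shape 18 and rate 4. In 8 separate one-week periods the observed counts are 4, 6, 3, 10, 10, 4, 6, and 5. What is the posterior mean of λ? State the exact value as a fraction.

11/2

Total count: 4 + 6 + 3 + 10 + 10 + 4 + 6 + 5 = 48.
Total exposure: 8 weeks.
Posterior: α' = 18 + 48 = 66, β' = 4 + 8 = 12.
Posterior mean = α'/β' = 66/12 = 11/2.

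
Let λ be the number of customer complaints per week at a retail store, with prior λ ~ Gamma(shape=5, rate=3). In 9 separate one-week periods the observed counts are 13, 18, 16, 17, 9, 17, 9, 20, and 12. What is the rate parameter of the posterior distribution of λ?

Total count: 13 + 18 + 16 + 17 + 9 + 17 + 9 + 20 + 12 = 131.
Total exposure: 9 weeks.
Conjugate update: add total count to the shape and total exposure to the rate, giving Gamma(136, 12).

12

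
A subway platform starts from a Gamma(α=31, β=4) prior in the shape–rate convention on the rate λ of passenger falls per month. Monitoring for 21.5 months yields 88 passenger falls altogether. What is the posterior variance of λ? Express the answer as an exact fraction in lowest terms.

28/153

Total count 88 over total exposure 21.5 months.
Gamma(α, β) with Poisson data over total exposure Σt gives posterior Gamma(α+Σx, β+Σt) = Gamma(119, 51/2).
Posterior variance = α'/β'² = 119/(2601/4) = 28/153.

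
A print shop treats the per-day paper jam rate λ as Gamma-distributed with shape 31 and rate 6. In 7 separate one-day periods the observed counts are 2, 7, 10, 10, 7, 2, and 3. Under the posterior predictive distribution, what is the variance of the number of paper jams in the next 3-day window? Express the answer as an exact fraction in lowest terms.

3456/169

Total count: 2 + 7 + 10 + 10 + 7 + 2 + 3 = 41.
Total exposure: 7 days.
Conjugate update: add total count to the shape and total exposure to the rate, giving Gamma(72, 13).
The posterior predictive for a window of length T is Negative Binomial with variance T·α'·(β'+T)/β'² = 3·72·16/169 = 3456/169.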